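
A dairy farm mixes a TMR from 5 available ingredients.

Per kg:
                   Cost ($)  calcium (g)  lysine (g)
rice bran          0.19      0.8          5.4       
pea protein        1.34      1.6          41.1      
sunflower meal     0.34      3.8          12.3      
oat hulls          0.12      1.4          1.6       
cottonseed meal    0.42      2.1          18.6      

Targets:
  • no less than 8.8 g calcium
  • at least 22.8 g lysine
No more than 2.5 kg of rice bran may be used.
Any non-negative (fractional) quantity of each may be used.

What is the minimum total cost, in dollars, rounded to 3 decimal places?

Treat it as an LP. Let x1 = kg of rice bran, x2 = kg of pea protein, x3 = kg of sunflower meal, x4 = kg of oat hulls, x5 = kg of cottonseed meal.
Minimize 0.19x1 + 1.34x2 + 0.34x3 + 0.12x4 + 0.42x5 s.t.:
  0.8x1 + 1.6x2 + 3.8x3 + 1.4x4 + 2.1x5 ≥ 8.8   (calcium)
  5.4x1 + 41.1x2 + 12.3x3 + 1.6x4 + 18.6x5 ≥ 22.8   (lysine)
  x1 ≤ 2.5
  x1, x2, x3, x4, x5 ≥ 0.
The minimum-cost mix takes nothing from rice bran, pea protein, cottonseed meal — only sunflower meal, oat hulls. The calcium and lysine requirements are met with equality.
Solving gives x3 = 1.601, x4 = 1.939.
Total cost: 0.34·1.601 + 0.12·1.939 = 0.77702.

$0.777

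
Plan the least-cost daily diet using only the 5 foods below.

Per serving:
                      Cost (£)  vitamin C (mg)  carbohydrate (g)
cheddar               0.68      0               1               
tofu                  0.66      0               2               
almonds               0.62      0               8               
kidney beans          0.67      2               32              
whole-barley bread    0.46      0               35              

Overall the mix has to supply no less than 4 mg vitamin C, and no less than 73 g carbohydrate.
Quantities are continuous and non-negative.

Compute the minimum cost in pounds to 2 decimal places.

£1.46

Treat it as an LP. Let x1 = servings of cheddar, x2 = servings of tofu, x3 = servings of almonds, x4 = servings of kidney beans, x5 = servings of whole-barley bread.
Minimise 0.68x1 + 0.66x2 + 0.62x3 + 0.67x4 + 0.46x5 s.t.:
  2x4 ≥ 4   (vitamin C)
  1x1 + 2x2 + 8x3 + 32x4 + 35x5 ≥ 73   (carbohydrate)
  x1, x2, x3, x4, x5 ≥ 0.
The minimum-cost mix takes nothing from cheddar, tofu, almonds — only kidney beans, whole-barley bread. Binding constraints: vitamin C and carbohydrate.
So kidney beans = 2 servings, whole-barley bread = 0.2571 servings.
Objective = 0.67·2 + 0.46·0.2571 = 1.4583.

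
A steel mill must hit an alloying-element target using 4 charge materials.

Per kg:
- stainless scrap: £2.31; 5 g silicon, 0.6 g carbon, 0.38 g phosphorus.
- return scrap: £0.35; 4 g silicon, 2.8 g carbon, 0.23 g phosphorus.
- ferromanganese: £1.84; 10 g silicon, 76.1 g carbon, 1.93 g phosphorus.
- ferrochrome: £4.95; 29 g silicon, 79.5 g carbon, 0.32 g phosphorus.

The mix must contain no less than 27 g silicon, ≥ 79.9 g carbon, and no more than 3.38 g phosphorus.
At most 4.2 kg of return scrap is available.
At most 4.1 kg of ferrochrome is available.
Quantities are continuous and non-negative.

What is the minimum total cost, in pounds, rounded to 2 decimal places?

This is a linear program. Let x1 = kg of stainless scrap, x2 = kg of return scrap, x3 = kg of ferromanganese, x4 = kg of ferrochrome.
Minimize 2.31x1 + 0.35x2 + 1.84x3 + 4.95x4 with:
  5x1 + 4x2 + 10x3 + 29x4 ≥ 27   (silicon)
  0.6x1 + 2.8x2 + 76.1x3 + 79.5x4 ≥ 79.9   (carbon)
  0.38x1 + 0.23x2 + 1.93x3 + 0.32x4 ≤ 3.38   (phosphorus)
  x2 ≤ 4.2
  x4 ≤ 4.1
  x1, x2, x3, x4 ≥ 0.
At the optimum only return scrap, ferromanganese, ferrochrome are positive (stainless scrap = 0). The silicon, carbon, the return scrap cap requirements are met with equality.
Optimal quantities: return scrap = 4.2 kg, ferromanganese = 0.8252 kg, ferrochrome = 0.06716 kg.
Objective = 0.35·4.2 + 1.84·0.8252 + 4.95·0.06716 = 3.3208.

£3.32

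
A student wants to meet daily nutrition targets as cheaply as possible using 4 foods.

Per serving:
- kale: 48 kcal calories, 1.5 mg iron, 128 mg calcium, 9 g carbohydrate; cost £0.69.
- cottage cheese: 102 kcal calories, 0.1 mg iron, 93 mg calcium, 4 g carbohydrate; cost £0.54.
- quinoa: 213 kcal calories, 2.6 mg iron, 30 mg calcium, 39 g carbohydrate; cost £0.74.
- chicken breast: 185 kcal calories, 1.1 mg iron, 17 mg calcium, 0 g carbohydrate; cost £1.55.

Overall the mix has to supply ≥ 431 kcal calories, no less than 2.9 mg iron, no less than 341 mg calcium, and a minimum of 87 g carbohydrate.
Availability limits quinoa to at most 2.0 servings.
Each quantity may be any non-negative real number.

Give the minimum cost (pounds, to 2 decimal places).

£2.83

Let x1 = servings of kale, x2 = servings of cottage cheese, x3 = servings of quinoa, x4 = servings of chicken breast.
Minimise 0.69x1 + 0.54x2 + 0.74x3 + 1.55x4 s.t.:
  48x1 + 102x2 + 213x3 + 185x4 ≥ 431   (calories)
  1.5x1 + 0.1x2 + 2.6x3 + 1.1x4 ≥ 2.9   (iron)
  128x1 + 93x2 + 30x3 + 17x4 ≥ 341   (calcium)
  9x1 + 4x2 + 39x3 ≥ 87   (carbohydrate)
  x3 ≤ 2
  x1, x2, x3, x4 ≥ 0.
The minimum-cost mix takes nothing from cottage cheese, chicken breast — only kale, quinoa. Binding constraints: calcium and carbohydrate.
Solving gives x1 = 2.264, x3 = 1.708.
Objective = 0.69·2.264 + 0.74·1.708 = 2.8261.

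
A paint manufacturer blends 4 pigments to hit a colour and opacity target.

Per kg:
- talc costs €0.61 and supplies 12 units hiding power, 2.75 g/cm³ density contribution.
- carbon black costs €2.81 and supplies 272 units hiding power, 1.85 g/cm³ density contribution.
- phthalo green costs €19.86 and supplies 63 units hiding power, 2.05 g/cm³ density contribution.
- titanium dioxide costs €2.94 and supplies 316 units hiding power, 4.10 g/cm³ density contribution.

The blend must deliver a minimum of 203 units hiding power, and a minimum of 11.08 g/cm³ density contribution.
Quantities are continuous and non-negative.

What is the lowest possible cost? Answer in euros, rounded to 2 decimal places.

€3.51

Let x1 = kg of talc, x2 = kg of carbon black, x3 = kg of phthalo green, x4 = kg of titanium dioxide.
Minimize 0.61x1 + 2.81x2 + 19.86x3 + 2.94x4 subject to:
  12x1 + 272x2 + 63x3 + 316x4 ≥ 203   (hiding power)
  2.75x1 + 1.85x2 + 2.05x3 + 4.1x4 ≥ 11.08   (density contribution)
  x1, x2, x3, x4 ≥ 0.
At the optimum only talc, titanium dioxide are positive (carbon black, phthalo green = 0). The hiding power and density contribution requirements are met with equality.
So talc = 3.256 kg, titanium dioxide = 0.5188 kg.
Objective = 0.61·3.256 + 2.94·0.5188 = 3.5114.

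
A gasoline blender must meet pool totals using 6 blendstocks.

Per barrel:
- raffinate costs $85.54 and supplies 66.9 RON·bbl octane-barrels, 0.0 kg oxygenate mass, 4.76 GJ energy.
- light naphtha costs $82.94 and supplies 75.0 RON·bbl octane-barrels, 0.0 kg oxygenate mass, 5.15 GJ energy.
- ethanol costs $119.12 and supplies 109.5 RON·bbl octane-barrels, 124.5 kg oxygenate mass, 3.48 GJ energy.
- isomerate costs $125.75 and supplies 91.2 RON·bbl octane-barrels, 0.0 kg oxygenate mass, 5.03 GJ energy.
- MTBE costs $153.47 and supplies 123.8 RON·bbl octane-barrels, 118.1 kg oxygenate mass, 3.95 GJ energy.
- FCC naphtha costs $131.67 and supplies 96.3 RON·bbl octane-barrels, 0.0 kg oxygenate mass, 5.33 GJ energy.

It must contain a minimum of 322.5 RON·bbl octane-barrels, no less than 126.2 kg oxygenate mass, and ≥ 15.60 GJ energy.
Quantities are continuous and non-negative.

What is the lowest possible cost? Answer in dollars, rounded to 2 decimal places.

$353.45

Let x1 = barrels of raffinate, x2 = barrels of light naphtha, x3 = barrels of ethanol, x4 = barrels of isomerate, x5 = barrels of MTBE, x6 = barrels of FCC naphtha.
Minimize 85.54x1 + 82.94x2 + 119.12x3 + 125.75x4 + 153.47x5 + 131.67x6 subject to:
  66.9x1 + 75x2 + 109.5x3 + 91.2x4 + 123.8x5 + 96.3x6 ≥ 322.5   (octane-barrels)
  124.5x3 + 118.1x5 ≥ 126.2   (oxygenate mass)
  4.76x1 + 5.15x2 + 3.48x3 + 5.03x4 + 3.95x5 + 5.33x6 ≥ 15.6   (energy)
  x1, x2, x3, x4, x5, x6 ≥ 0.
At the optimum only light naphtha, ethanol are positive (raffinate, isomerate, MTBE, FCC naphtha = 0). There the octane-barrels and energy constraints are tight.
Optimal quantities: light naphtha = 1.9341 barrels, ethanol = 1.6205 barrels.
Total cost: 82.94·1.9341 + 119.12·1.6205 = 353.4482.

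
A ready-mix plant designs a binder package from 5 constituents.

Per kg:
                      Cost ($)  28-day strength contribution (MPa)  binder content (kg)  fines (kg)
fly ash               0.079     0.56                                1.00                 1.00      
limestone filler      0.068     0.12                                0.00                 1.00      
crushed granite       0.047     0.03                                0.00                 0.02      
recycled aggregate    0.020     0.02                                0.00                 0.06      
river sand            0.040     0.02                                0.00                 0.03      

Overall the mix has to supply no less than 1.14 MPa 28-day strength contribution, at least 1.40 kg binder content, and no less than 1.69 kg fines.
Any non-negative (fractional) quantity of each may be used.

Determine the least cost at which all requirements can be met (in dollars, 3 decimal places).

$0.161

Set it up as a linear program. Let x1 = kg of fly ash, x2 = kg of limestone filler, x3 = kg of crushed granite, x4 = kg of recycled aggregate, x5 = kg of river sand.
min 0.079x1 + 0.068x2 + 0.047x3 + 0.02x4 + 0.04x5 with:
  0.56x1 + 0.12x2 + 0.03x3 + 0.02x4 + 0.02x5 ≥ 1.14   (28-day strength contribution)
  1x1 ≥ 1.4   (binder content)
  1x1 + 1x2 + 0.02x3 + 0.06x4 + 0.03x5 ≥ 1.69   (fines)
  x1, x2, x3, x4, x5 ≥ 0.
The minimum-cost mix takes nothing from limestone filler, crushed granite, recycled aggregate, river sand — only fly ash. Binding constraint: 28-day strength contribution.
So fly ash = 2.036 kg.
Cost = 0.079·2.036 = 0.16084.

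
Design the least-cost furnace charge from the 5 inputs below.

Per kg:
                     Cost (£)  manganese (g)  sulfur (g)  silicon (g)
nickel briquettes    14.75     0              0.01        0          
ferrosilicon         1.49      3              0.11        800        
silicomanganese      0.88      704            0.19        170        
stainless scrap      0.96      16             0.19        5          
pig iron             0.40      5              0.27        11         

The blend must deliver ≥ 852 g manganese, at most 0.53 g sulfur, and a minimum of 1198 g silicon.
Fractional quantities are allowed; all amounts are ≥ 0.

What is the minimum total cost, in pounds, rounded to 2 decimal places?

£2.91

Let x1 = kg of nickel briquettes, x2 = kg of ferrosilicon, x3 = kg of silicomanganese, x4 = kg of stainless scrap, x5 = kg of pig iron.
Minimize 14.75x1 + 1.49x2 + 0.88x3 + 0.96x4 + 0.4x5 s.t.:
  3x2 + 704x3 + 16x4 + 5x5 ≥ 852   (manganese)
  0.01x1 + 0.11x2 + 0.19x3 + 0.19x4 + 0.27x5 ≤ 0.53   (sulfur)
  800x2 + 170x3 + 5x4 + 11x5 ≥ 1198   (silicon)
  x1, x2, x3, x4, x5 ≥ 0.
The optimal basis is {ferrosilicon, silicomanganese}; nickel briquettes, stainless scrap, pig iron drop out. There the manganese and silicon constraints are tight.
So ferrosilicon = 1.241 kg, silicomanganese = 1.205 kg.
Total cost: 1.49·1.241 + 0.88·1.205 = 2.9095.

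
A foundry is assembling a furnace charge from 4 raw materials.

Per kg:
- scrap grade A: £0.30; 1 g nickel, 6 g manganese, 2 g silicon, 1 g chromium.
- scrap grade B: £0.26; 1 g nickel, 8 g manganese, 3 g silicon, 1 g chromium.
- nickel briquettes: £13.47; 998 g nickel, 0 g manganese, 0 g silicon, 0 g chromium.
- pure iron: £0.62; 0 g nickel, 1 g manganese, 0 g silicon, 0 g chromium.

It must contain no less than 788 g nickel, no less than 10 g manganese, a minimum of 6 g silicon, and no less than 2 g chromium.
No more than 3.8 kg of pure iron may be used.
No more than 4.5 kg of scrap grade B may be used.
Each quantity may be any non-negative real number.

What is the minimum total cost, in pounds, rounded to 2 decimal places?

This is a linear program. Let x1 = kg of scrap grade A, x2 = kg of scrap grade B, x3 = kg of nickel briquettes, x4 = kg of pure iron.
Minimise 0.3x1 + 0.26x2 + 13.47x3 + 0.62x4 s.t.:
  1x1 + 1x2 + 998x3 ≥ 788   (nickel)
  6x1 + 8x2 + 1x4 ≥ 10   (manganese)
  2x1 + 3x2 ≥ 6   (silicon)
  1x1 + 1x2 ≥ 2   (chromium)
  x4 ≤ 3.8
  x2 ≤ 4.5
  x1, x2, x3, x4 ≥ 0.
At the optimum only scrap grade B, nickel briquettes are positive (scrap grade A, pure iron = 0). There the nickel, silicon, chromium constraints are tight.
Optimal quantities: scrap grade B = 2 kg, nickel briquettes = 0.7876 kg.
Objective = 0.26·2 + 13.47·0.7876 = 11.1290.

£11.13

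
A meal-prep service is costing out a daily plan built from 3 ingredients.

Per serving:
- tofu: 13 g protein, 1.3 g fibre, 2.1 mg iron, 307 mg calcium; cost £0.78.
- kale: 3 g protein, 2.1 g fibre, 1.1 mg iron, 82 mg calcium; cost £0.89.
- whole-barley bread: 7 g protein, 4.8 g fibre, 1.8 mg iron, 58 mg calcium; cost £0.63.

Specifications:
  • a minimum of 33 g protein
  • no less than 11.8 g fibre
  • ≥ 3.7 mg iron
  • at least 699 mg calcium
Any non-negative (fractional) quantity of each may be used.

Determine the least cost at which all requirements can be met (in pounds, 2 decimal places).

Let x1 = servings of tofu, x2 = servings of kale, x3 = servings of whole-barley bread.
Minimize 0.78x1 + 0.89x2 + 0.63x3 subject to:
  13x1 + 3x2 + 7x3 ≥ 33   (protein)
  1.3x1 + 2.1x2 + 4.8x3 ≥ 11.8   (fibre)
  2.1x1 + 1.1x2 + 1.8x3 ≥ 3.7   (iron)
  307x1 + 82x2 + 58x3 ≥ 699   (calcium)
  x1, x2, x3 ≥ 0.
At the optimum only tofu, whole-barley bread are positive (kale = 0). There the fibre and calcium constraints are tight.
Solving gives x1 = 1.91, x3 = 1.941.
Hence cost = 0.78·1.91 + 0.63·1.941 = £2.7126.

£2.71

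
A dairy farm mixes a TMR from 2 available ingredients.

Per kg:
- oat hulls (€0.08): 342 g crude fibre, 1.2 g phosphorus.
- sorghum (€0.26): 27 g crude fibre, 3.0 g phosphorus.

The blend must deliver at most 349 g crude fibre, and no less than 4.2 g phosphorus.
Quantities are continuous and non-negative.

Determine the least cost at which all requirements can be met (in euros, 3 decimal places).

Let x1 = kg of oat hulls, x2 = kg of sorghum.
Minimize 0.08x1 + 0.26x2 with:
  342x1 + 27x2 ≤ 349   (crude fibre)
  1.2x1 + 3x2 ≥ 4.2   (phosphorus)
  x1, x2 ≥ 0.
Both inputs are positive at the optimum. There the crude fibre and phosphorus constraints are tight.
Optimal quantities: oat hulls = 0.9396 kg, sorghum = 1.024 kg.
Hence cost = 0.08·0.9396 + 0.26·1.024 = €0.34141.

€0.341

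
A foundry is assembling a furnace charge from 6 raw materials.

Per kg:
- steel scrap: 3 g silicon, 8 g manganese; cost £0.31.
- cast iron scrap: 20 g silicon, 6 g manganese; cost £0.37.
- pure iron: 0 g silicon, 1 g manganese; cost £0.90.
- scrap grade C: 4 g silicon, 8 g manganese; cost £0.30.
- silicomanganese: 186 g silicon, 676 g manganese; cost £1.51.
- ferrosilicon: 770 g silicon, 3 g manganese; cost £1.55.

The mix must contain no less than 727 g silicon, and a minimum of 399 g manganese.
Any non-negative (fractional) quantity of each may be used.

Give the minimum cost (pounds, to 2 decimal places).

£2.13

This is a linear program. Let x1 = kg of steel scrap, x2 = kg of cast iron scrap, x3 = kg of pure iron, x4 = kg of scrap grade C, x5 = kg of silicomanganese, x6 = kg of ferrosilicon.
Minimize 0.31x1 + 0.37x2 + 0.9x3 + 0.3x4 + 1.51x5 + 1.55x6 subject to:
  3x1 + 20x2 + 4x4 + 186x5 + 770x6 ≥ 727   (silicon)
  8x1 + 6x2 + 1x3 + 8x4 + 676x5 + 3x6 ≥ 399   (manganese)
  x1, x2, x3, x4, x5, x6 ≥ 0.
The minimum-cost mix takes nothing from steel scrap, cast iron scrap, pure iron, scrap grade C — only silicomanganese, ferrosilicon. The silicon and manganese requirements are met with equality.
Solving gives x5 = 0.5867, x6 = 0.8024.
Total cost: 1.51·0.5867 + 1.55·0.8024 = 2.1296.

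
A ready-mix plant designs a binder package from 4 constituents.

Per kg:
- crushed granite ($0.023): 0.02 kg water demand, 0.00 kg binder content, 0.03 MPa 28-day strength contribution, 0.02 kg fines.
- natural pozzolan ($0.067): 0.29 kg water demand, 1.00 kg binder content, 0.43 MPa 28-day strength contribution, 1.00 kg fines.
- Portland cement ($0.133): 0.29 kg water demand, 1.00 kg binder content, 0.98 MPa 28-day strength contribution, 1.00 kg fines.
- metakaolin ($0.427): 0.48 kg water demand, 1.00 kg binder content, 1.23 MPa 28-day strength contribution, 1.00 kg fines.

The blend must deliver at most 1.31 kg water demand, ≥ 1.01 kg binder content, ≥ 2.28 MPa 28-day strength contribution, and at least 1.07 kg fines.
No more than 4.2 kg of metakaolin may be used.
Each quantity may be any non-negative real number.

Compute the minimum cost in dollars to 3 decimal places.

$0.309

Let x1 = kg of crushed granite, x2 = kg of natural pozzolan, x3 = kg of Portland cement, x4 = kg of metakaolin.
Minimise 0.023x1 + 0.067x2 + 0.133x3 + 0.427x4 s.t.:
  0.02x1 + 0.29x2 + 0.29x3 + 0.48x4 ≤ 1.31   (water demand)
  1x2 + 1x3 + 1x4 ≥ 1.01   (binder content)
  0.03x1 + 0.43x2 + 0.98x3 + 1.23x4 ≥ 2.28   (28-day strength contribution)
  0.02x1 + 1x2 + 1x3 + 1x4 ≥ 1.07   (fines)
  x4 ≤ 4.2
  x1, x2, x3, x4 ≥ 0.
The optimal basis is {Portland cement}; crushed granite, natural pozzolan, metakaolin drop out. There the 28-day strength contribution constraint is tight.
Optimal quantities: Portland cement = 2.327 kg.
Hence cost = 0.133·2.327 = $0.30949.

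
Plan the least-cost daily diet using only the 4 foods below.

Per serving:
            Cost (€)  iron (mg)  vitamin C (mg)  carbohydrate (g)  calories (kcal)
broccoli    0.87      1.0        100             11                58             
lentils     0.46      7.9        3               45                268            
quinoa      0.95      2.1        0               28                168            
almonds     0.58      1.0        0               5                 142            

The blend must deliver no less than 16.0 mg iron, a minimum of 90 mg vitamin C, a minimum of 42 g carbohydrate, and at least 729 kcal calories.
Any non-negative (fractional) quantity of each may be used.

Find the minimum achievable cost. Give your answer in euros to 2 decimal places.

€1.89

This is a linear program. Let x1 = servings of broccoli, x2 = servings of lentils, x3 = servings of quinoa, x4 = servings of almonds.
Minimise 0.87x1 + 0.46x2 + 0.95x3 + 0.58x4 with:
  1x1 + 7.9x2 + 2.1x3 + 1x4 ≥ 16   (iron)
  100x1 + 3x2 ≥ 90   (vitamin C)
  11x1 + 45x2 + 28x3 + 5x4 ≥ 42   (carbohydrate)
  58x1 + 268x2 + 168x3 + 142x4 ≥ 729   (calories)
  x1, x2, x3, x4 ≥ 0.
The minimum-cost mix takes nothing from quinoa, almonds — only broccoli, lentils. The vitamin C and calories requirements are met with equality.
That vertex is x1 = 0.8237, x2 = 2.542.
Cost = 0.87·0.8237 + 0.46·2.542 = 1.8859.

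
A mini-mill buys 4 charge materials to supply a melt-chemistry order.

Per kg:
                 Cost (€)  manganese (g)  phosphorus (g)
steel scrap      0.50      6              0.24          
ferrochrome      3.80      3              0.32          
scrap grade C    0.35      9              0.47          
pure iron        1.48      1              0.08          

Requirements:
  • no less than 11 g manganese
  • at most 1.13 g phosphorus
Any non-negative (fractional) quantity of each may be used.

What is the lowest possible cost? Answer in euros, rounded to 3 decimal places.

€0.428

This is a linear program. Let x1 = kg of steel scrap, x2 = kg of ferrochrome, x3 = kg of scrap grade C, x4 = kg of pure iron.
Minimize 0.5x1 + 3.8x2 + 0.35x3 + 1.48x4 subject to:
  6x1 + 3x2 + 9x3 + 1x4 ≥ 11   (manganese)
  0.24x1 + 0.32x2 + 0.47x3 + 0.08x4 ≤ 1.13   (phosphorus)
  x1, x2, x3, x4 ≥ 0.
The optimal basis is {scrap grade C}; steel scrap, ferrochrome, pure iron drop out. The manganese requirement is met with equality.
So scrap grade C = 1.222 kg.
Hence cost = 0.35·1.222 = €0.42770.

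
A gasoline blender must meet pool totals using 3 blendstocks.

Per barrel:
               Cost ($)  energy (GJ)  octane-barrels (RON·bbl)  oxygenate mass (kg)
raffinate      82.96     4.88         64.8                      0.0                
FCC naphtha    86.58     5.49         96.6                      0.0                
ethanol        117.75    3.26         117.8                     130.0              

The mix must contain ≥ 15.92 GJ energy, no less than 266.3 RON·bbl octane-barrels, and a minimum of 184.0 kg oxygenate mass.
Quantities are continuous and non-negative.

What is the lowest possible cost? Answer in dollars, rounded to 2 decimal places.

Let x1 = barrels of raffinate, x2 = barrels of FCC naphtha, x3 = barrels of ethanol.
Minimize 82.96x1 + 86.58x2 + 117.75x3 subject to:
  4.88x1 + 5.49x2 + 3.26x3 ≥ 15.92   (energy)
  64.8x1 + 96.6x2 + 117.8x3 ≥ 266.3   (octane-barrels)
  130x3 ≥ 184   (oxygenate mass)
  x1, x2, x3 ≥ 0.
The optimal basis is {FCC naphtha, ethanol}; raffinate drops out. There the energy and oxygenate mass constraints are tight.
Solving gives x2 = 2.05935, x3 = 1.41538.
Total cost: 86.58·2.05935 + 117.75·1.41538 = 344.9595.

$344.96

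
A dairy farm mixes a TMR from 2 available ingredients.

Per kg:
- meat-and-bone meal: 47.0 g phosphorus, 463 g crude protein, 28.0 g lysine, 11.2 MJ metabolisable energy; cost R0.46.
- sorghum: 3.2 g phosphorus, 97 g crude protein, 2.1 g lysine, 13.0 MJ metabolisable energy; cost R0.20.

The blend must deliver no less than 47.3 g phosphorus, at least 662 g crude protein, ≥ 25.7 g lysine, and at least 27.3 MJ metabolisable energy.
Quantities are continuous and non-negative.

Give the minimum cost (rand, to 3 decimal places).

R0.767

Set it up as a linear program. Let x1 = kg of meat-and-bone meal, x2 = kg of sorghum.
Minimise 0.46x1 + 0.2x2 with:
  47x1 + 3.2x2 ≥ 47.3   (phosphorus)
  463x1 + 97x2 ≥ 662   (crude protein)
  28x1 + 2.1x2 ≥ 25.7   (lysine)
  11.2x1 + 13x2 ≥ 27.3   (metabolisable energy)
  x1, x2 ≥ 0.
Both inputs are positive at the optimum. Binding constraints: crude protein and metabolisable energy.
So meat-and-bone meal = 1.208 kg, sorghum = 1.059 kg.
Hence cost = 0.46·1.208 + 0.2·1.059 = R0.76748.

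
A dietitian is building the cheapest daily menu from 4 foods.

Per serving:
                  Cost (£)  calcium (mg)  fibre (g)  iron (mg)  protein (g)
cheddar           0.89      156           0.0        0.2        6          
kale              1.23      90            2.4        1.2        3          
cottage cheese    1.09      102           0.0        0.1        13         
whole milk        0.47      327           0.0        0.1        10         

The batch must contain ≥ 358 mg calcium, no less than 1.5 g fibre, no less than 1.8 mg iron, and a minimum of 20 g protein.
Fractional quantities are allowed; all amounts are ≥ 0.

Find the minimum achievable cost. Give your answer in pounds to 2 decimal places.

£2.43

Let x1 = servings of cheddar, x2 = servings of kale, x3 = servings of cottage cheese, x4 = servings of whole milk.
Minimise 0.89x1 + 1.23x2 + 1.09x3 + 0.47x4 with:
  156x1 + 90x2 + 102x3 + 327x4 ≥ 358   (calcium)
  2.4x2 ≥ 1.5   (fibre)
  0.2x1 + 1.2x2 + 0.1x3 + 0.1x4 ≥ 1.8   (iron)
  6x1 + 3x2 + 13x3 + 10x4 ≥ 20   (protein)
  x1, x2, x3, x4 ≥ 0.
The optimal basis is {kale, whole milk}; cheddar, cottage cheese drop out. Binding constraints: iron and protein.
Optimal quantities: kale = 1.368 servings, whole milk = 1.59 servings.
Objective = 1.23·1.368 + 0.47·1.59 = 2.4299.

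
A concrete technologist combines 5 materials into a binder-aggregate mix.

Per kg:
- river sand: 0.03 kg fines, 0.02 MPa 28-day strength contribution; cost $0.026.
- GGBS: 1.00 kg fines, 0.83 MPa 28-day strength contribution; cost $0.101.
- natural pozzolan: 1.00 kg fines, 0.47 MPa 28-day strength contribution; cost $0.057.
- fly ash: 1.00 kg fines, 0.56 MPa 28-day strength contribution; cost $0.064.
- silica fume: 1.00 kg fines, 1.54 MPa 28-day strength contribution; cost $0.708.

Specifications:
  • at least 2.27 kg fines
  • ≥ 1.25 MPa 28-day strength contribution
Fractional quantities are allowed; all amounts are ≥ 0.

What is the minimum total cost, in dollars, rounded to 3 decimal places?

Let x1 = kg of river sand, x2 = kg of GGBS, x3 = kg of natural pozzolan, x4 = kg of fly ash, x5 = kg of silica fume.
Minimize 0.026x1 + 0.101x2 + 0.057x3 + 0.064x4 + 0.708x5 with:
  0.03x1 + 1x2 + 1x3 + 1x4 + 1x5 ≥ 2.27   (fines)
  0.02x1 + 0.83x2 + 0.47x3 + 0.56x4 + 1.54x5 ≥ 1.25   (28-day strength contribution)
  x1, x2, x3, x4, x5 ≥ 0.
The cheapest feasible vertex uses only natural pozzolan, fly ash; river sand, GGBS, silica fume are not used. The fines and 28-day strength contribution requirements are met with equality.
Solving gives x3 = 0.2356, x4 = 2.034.
Total cost: 0.057·0.2356 + 0.064·2.034 = 0.14361.

$0.144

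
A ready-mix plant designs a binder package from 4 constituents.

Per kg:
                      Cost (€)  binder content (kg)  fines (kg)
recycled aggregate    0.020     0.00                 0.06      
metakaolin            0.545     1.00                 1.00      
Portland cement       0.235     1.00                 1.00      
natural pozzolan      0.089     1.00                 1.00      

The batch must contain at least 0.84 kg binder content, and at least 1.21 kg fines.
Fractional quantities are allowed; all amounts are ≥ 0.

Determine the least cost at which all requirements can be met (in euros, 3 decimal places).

€0.108

This is a linear program. Let x1 = kg of recycled aggregate, x2 = kg of metakaolin, x3 = kg of Portland cement, x4 = kg of natural pozzolan.
Minimize 0.02x1 + 0.545x2 + 0.235x3 + 0.089x4 s.t.:
  1x2 + 1x3 + 1x4 ≥ 0.84   (binder content)
  0.06x1 + 1x2 + 1x3 + 1x4 ≥ 1.21   (fines)
  x1, x2, x3, x4 ≥ 0.
The cheapest feasible vertex uses only natural pozzolan; recycled aggregate, metakaolin, Portland cement are not used. Binding constraint: fines.
That vertex is x4 = 1.21.
Hence cost = 0.089·1.21 = €0.10769.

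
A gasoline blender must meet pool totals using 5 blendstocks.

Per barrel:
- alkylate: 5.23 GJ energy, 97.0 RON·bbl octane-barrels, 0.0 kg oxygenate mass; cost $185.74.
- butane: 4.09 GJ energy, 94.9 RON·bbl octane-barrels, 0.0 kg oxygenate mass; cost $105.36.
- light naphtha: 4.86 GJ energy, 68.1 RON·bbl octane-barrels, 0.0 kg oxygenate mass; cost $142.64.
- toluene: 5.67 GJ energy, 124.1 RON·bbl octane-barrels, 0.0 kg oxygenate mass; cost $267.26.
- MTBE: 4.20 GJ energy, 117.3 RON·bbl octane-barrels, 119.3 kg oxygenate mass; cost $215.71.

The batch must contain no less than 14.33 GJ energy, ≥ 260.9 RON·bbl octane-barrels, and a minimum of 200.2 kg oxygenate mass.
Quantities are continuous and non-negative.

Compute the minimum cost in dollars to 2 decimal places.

Let x1 = barrels of alkylate, x2 = barrels of butane, x3 = barrels of light naphtha, x4 = barrels of toluene, x5 = barrels of MTBE.
min 185.74x1 + 105.36x2 + 142.64x3 + 267.26x4 + 215.71x5 s.t.:
  5.23x1 + 4.09x2 + 4.86x3 + 5.67x4 + 4.2x5 ≥ 14.33   (energy)
  97x1 + 94.9x2 + 68.1x3 + 124.1x4 + 117.3x5 ≥ 260.9   (octane-barrels)
  119.3x5 ≥ 200.2   (oxygenate mass)
  x1, x2, x3, x4, x5 ≥ 0.
The minimum-cost mix takes nothing from alkylate, light naphtha, toluene — only butane, MTBE. Binding constraints: energy and oxygenate mass.
So butane = 1.7804 barrels, MTBE = 1.6781 barrels.
Hence cost = 105.36·1.7804 + 215.71·1.6781 = $549.5659.

$549.57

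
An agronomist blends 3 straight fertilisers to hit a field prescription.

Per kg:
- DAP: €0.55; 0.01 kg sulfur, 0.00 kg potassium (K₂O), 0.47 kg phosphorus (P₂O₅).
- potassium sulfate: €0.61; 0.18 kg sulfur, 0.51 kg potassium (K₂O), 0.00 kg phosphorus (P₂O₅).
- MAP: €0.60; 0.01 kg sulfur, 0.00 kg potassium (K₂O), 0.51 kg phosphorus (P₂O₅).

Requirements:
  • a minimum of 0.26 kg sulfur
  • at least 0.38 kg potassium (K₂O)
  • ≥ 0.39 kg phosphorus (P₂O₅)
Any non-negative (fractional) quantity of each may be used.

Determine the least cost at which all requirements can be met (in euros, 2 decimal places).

€1.31

Let x1 = kg of DAP, x2 = kg of potassium sulfate, x3 = kg of MAP.
Minimise 0.55x1 + 0.61x2 + 0.6x3 s.t.:
  0.01x1 + 0.18x2 + 0.01x3 ≥ 0.26   (sulfur)
  0.51x2 ≥ 0.38   (potassium (K₂O))
  0.47x1 + 0.51x3 ≥ 0.39   (phosphorus (P₂O₅))
  x1, x2, x3 ≥ 0.
The minimum-cost mix takes nothing from MAP — only DAP, potassium sulfate. The sulfur and phosphorus (P₂O₅) requirements are met with equality.
So DAP = 0.8298 kg, potassium sulfate = 1.398 kg.
Total cost: 0.55·0.8298 + 0.61·1.398 = 1.3092.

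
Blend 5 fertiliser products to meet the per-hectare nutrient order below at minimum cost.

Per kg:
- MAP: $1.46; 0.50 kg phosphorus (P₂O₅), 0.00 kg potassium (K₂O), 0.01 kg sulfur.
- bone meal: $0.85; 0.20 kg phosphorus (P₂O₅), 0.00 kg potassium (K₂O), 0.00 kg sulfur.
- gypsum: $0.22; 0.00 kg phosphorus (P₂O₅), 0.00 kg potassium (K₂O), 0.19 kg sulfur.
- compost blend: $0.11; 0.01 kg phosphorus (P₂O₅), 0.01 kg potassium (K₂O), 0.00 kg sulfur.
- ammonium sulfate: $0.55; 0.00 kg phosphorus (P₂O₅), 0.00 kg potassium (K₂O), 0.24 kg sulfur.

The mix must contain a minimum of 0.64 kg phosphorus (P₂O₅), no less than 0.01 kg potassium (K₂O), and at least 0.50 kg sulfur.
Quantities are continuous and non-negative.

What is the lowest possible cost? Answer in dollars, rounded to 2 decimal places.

Let x1 = kg of MAP, x2 = kg of bone meal, x3 = kg of gypsum, x4 = kg of compost blend, x5 = kg of ammonium sulfate.
Minimise 1.46x1 + 0.85x2 + 0.22x3 + 0.11x4 + 0.55x5 subject to:
  0.5x1 + 0.2x2 + 0.01x4 ≥ 0.64   (phosphorus (P₂O₅))
  0.01x4 ≥ 0.01   (potassium (K₂O))
  0.01x1 + 0.19x3 + 0.24x5 ≥ 0.5   (sulfur)
  x1, x2, x3, x4, x5 ≥ 0.
The optimal basis is {MAP, gypsum, compost blend}; bone meal, ammonium sulfate drop out. Binding constraints: phosphorus (P₂O₅), potassium (K₂O), sulfur.
That vertex is x1 = 1.26, x3 = 2.565, x4 = 1.
Total cost: 1.46·1.26 + 0.22·2.565 + 0.11·1 = 2.5139.

$2.51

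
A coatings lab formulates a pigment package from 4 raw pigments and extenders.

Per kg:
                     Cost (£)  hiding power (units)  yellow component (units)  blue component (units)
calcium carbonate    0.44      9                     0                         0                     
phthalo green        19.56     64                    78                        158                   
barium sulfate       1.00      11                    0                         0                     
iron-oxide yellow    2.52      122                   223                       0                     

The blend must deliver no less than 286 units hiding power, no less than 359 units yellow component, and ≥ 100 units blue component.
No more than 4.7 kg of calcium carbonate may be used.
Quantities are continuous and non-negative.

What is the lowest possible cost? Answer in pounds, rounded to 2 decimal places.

Treat it as an LP. Let x1 = kg of calcium carbonate, x2 = kg of phthalo green, x3 = kg of barium sulfate, x4 = kg of iron-oxide yellow.
min 0.44x1 + 19.56x2 + 1x3 + 2.52x4 s.t.:
  9x1 + 64x2 + 11x3 + 122x4 ≥ 286   (hiding power)
  78x2 + 223x4 ≥ 359   (yellow component)
  158x2 ≥ 100   (blue component)
  x1 ≤ 4.7
  x1, x2, x3, x4 ≥ 0.
The cheapest feasible vertex uses only phthalo green, iron-oxide yellow; calcium carbonate, barium sulfate are not used. Binding constraints: hiding power and blue component.
Solving gives x2 = 0.6329, x4 = 2.012.
Hence cost = 19.56·0.6329 + 2.52·2.012 = £17.4498.

£17.45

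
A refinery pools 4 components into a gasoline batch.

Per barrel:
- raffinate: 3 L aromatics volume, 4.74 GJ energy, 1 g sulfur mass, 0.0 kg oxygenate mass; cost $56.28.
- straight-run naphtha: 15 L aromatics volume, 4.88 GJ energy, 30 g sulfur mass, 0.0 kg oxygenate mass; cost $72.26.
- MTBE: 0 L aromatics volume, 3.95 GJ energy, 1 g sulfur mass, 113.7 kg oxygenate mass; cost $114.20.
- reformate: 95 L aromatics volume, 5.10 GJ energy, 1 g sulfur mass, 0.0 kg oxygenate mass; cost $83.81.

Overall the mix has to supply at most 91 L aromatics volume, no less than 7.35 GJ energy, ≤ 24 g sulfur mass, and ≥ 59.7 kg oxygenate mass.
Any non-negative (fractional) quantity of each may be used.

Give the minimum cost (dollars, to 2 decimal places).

$122.61

Let x1 = barrels of raffinate, x2 = barrels of straight-run naphtha, x3 = barrels of MTBE, x4 = barrels of reformate.
min 56.28x1 + 72.26x2 + 114.2x3 + 83.81x4 subject to:
  3x1 + 15x2 + 95x4 ≤ 91   (aromatics volume)
  4.74x1 + 4.88x2 + 3.95x3 + 5.1x4 ≥ 7.35   (energy)
  1x1 + 30x2 + 1x3 + 1x4 ≤ 24   (sulfur mass)
  113.7x3 ≥ 59.7   (oxygenate mass)
  x1, x2, x3, x4 ≥ 0.
The minimum-cost mix takes nothing from straight-run naphtha, reformate — only raffinate, MTBE. The energy and oxygenate mass requirements are met with equality.
That vertex is x1 = 1.113, x3 = 0.5251.
Total cost: 56.28·1.113 + 114.2·0.5251 = 122.6061.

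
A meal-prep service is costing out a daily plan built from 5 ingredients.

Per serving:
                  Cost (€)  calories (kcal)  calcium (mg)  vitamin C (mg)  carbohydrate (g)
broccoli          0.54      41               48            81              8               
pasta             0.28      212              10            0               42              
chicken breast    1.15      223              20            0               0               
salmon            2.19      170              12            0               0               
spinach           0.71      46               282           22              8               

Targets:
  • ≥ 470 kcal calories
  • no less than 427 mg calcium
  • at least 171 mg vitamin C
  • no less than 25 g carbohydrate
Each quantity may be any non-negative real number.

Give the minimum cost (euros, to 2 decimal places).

€2.24

Set it up as a linear program. Let x1 = servings of broccoli, x2 = servings of pasta, x3 = servings of chicken breast, x4 = servings of salmon, x5 = servings of spinach.
Minimize 0.54x1 + 0.28x2 + 1.15x3 + 2.19x4 + 0.71x5 with:
  41x1 + 212x2 + 223x3 + 170x4 + 46x5 ≥ 470   (calories)
  48x1 + 10x2 + 20x3 + 12x4 + 282x5 ≥ 427   (calcium)
  81x1 + 22x5 ≥ 171   (vitamin C)
  8x1 + 42x2 + 8x5 ≥ 25   (carbohydrate)
  x1, x2, x3, x4, x5 ≥ 0.
The optimal basis is {broccoli, pasta, spinach}; chicken breast, salmon drop out. There the calories, calcium, vitamin C constraints are tight.
That vertex is x1 = 1.799, x2 = 1.619, x5 = 1.151.
Hence cost = 0.54·1.799 + 0.28·1.619 + 0.71·1.151 = €2.2420.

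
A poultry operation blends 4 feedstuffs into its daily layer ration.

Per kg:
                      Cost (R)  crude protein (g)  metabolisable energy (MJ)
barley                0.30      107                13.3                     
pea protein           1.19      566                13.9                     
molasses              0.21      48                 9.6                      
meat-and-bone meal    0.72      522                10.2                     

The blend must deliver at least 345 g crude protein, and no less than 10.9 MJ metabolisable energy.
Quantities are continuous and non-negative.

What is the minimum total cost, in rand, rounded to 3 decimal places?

R0.532

Let x1 = kg of barley, x2 = kg of pea protein, x3 = kg of molasses, x4 = kg of meat-and-bone meal.
min 0.3x1 + 1.19x2 + 0.21x3 + 0.72x4 subject to:
  107x1 + 566x2 + 48x3 + 522x4 ≥ 345   (crude protein)
  13.3x1 + 13.9x2 + 9.6x3 + 10.2x4 ≥ 10.9   (metabolisable energy)
  x1, x2, x3, x4 ≥ 0.
The optimal basis is {barley, meat-and-bone meal}; pea protein, molasses drop out. The crude protein and metabolisable energy requirements are met with equality.
Solving gives x1 = 0.371, x4 = 0.5849.
Hence cost = 0.3·0.371 + 0.72·0.5849 = R0.53243.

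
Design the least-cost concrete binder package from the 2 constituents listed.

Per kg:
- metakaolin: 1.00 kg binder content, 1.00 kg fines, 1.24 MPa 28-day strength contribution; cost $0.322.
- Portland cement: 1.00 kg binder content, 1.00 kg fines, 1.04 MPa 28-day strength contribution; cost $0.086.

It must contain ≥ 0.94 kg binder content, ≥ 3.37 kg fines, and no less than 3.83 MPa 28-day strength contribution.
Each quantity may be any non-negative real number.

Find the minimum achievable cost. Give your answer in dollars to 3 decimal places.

$0.317

Set it up as a linear program. Let x1 = kg of metakaolin, x2 = kg of Portland cement.
Minimize 0.322x1 + 0.086x2 subject to:
  1x1 + 1x2 ≥ 0.94   (binder content)
  1x1 + 1x2 ≥ 3.37   (fines)
  1.24x1 + 1.04x2 ≥ 3.83   (28-day strength contribution)
  x1, x2 ≥ 0.
The optimal basis is {Portland cement}; metakaolin drops out. Binding constraint: 28-day strength contribution.
Solving gives x2 = 3.683.
Objective = 0.086·3.683 = 0.31674.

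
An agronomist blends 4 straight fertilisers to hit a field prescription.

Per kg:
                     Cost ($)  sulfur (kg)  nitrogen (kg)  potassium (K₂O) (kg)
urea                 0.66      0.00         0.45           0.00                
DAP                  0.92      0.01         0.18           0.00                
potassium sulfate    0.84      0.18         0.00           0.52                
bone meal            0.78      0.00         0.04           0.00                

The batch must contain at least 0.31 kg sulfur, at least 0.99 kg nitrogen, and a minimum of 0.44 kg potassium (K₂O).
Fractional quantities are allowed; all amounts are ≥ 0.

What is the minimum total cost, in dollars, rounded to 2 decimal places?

$2.90

Let x1 = kg of urea, x2 = kg of DAP, x3 = kg of potassium sulfate, x4 = kg of bone meal.
min 0.66x1 + 0.92x2 + 0.84x3 + 0.78x4 s.t.:
  0.01x2 + 0.18x3 ≥ 0.31   (sulfur)
  0.45x1 + 0.18x2 + 0.04x4 ≥ 0.99   (nitrogen)
  0.52x3 ≥ 0.44   (potassium (K₂O))
  x1, x2, x3, x4 ≥ 0.
At the optimum only urea, potassium sulfate are positive (DAP, bone meal = 0). The sulfur and nitrogen requirements are met with equality.
Optimal quantities: urea = 2.2 kg, potassium sulfate = 1.722 kg.
Hence cost = 0.66·2.2 + 0.84·1.722 = $2.8985.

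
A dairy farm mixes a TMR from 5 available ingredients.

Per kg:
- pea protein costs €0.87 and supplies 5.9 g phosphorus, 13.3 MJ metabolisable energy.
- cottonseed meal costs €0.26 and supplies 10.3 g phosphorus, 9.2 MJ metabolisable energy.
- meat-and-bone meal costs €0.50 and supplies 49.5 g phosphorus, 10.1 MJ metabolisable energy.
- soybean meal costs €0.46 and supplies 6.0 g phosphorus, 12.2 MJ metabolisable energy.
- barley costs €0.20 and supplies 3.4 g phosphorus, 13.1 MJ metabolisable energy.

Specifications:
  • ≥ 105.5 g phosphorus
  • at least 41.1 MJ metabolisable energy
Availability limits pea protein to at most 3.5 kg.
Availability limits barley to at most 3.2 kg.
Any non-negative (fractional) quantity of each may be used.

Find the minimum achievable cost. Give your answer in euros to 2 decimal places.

€1.33

Treat it as an LP. Let x1 = kg of pea protein, x2 = kg of cottonseed meal, x3 = kg of meat-and-bone meal, x4 = kg of soybean meal, x5 = kg of barley.
Minimize 0.87x1 + 0.26x2 + 0.5x3 + 0.46x4 + 0.2x5 s.t.:
  5.9x1 + 10.3x2 + 49.5x3 + 6x4 + 3.4x5 ≥ 105.5   (phosphorus)
  13.3x1 + 9.2x2 + 10.1x3 + 12.2x4 + 13.1x5 ≥ 41.1   (metabolisable energy)
  x1 ≤ 3.5
  x5 ≤ 3.2
  x1, x2, x3, x4, x5 ≥ 0.
At the optimum only meat-and-bone meal, barley are positive (pea protein, cottonseed meal, soybean meal = 0). Binding constraints: phosphorus and metabolisable energy.
Solving gives x3 = 2.023, x5 = 1.578.
Total cost: 0.5·2.023 + 0.2·1.578 = 1.3271.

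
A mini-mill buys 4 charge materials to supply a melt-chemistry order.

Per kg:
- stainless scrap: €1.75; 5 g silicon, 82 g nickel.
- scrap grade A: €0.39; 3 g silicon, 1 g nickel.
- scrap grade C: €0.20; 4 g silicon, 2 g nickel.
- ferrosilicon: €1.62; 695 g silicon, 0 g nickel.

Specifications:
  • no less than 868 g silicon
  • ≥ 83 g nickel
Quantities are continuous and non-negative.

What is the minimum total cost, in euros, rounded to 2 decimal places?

€3.78

Treat it as an LP. Let x1 = kg of stainless scrap, x2 = kg of scrap grade A, x3 = kg of scrap grade C, x4 = kg of ferrosilicon.
Minimise 1.75x1 + 0.39x2 + 0.2x3 + 1.62x4 s.t.:
  5x1 + 3x2 + 4x3 + 695x4 ≥ 868   (silicon)
  82x1 + 1x2 + 2x3 ≥ 83   (nickel)
  x1, x2, x3, x4 ≥ 0.
At the optimum only stainless scrap, ferrosilicon are positive (scrap grade A, scrap grade C = 0). There the silicon and nickel constraints are tight.
Optimal quantities: stainless scrap = 1.012 kg, ferrosilicon = 1.242 kg.
Objective = 1.75·1.012 + 1.62·1.242 = 3.7830.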